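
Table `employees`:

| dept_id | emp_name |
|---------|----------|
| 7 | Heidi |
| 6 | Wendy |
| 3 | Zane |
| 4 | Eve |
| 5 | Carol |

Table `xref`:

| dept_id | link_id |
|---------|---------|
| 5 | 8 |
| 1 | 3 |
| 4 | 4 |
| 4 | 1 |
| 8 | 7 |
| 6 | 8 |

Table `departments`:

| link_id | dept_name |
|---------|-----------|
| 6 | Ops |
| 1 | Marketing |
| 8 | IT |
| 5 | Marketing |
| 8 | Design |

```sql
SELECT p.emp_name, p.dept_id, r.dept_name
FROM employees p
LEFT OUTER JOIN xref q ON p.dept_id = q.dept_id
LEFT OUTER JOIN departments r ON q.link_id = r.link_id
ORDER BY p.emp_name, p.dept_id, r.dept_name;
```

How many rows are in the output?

8

Evaluate left to right. First `employees p LEFT JOIN xref q` on dept_id: 6 row(s).
Then LEFT JOIN `departments r` on link_id: each of those 6 rows is kept; rows whose q.link_id has no match in r get NULL for r's columns.
Result: 8 row(s).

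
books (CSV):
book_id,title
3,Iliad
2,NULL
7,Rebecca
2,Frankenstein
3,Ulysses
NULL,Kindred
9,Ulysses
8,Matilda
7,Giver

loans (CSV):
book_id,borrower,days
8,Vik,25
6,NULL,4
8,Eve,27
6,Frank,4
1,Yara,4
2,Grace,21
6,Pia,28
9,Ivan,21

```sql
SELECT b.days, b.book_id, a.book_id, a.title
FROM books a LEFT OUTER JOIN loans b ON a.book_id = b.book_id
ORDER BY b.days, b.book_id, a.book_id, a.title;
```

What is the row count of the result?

10

LEFT JOIN keeps every row from `books`; unmatched rows get NULL for `loans`'s columns.
Matching on a.book_id = b.book_id. A NULL in a compared column never satisfies the condition.
Matched pairs: 5; unmatched a rows kept: 5.
Total: 5 matched + 5 padded = 10 rows.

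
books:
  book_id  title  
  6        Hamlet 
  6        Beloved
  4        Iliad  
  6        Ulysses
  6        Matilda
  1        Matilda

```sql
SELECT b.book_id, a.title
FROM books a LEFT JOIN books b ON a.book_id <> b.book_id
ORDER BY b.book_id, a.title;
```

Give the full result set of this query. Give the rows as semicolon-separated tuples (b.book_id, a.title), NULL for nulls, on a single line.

LEFT JOIN keeps every row from `books a`; unmatched rows get NULL for `books b`'s columns.
Matching on a.book_id <> b.book_id.
- a (book_id=6) pairs with 2 row(s) of b.
- a (book_id=6) pairs with 2 row(s) of b.
- a (book_id=4) pairs with 5 row(s) of b.
- a (book_id=6) pairs with 2 row(s) of b.
- a (book_id=6) pairs with 2 row(s) of b.
- a (book_id=1) pairs with 5 row(s) of b.

(1, Beloved); (1, Hamlet); (1, Iliad); (1, Matilda); (1, Ulysses); (4, Beloved); (4, Hamlet); (4, Matilda); (4, Matilda); (4, Ulysses); (6, Iliad); (6, Iliad); (6, Iliad); (6, Iliad); (6, Matilda); (6, Matilda); (6, Matilda); (6, Matilda)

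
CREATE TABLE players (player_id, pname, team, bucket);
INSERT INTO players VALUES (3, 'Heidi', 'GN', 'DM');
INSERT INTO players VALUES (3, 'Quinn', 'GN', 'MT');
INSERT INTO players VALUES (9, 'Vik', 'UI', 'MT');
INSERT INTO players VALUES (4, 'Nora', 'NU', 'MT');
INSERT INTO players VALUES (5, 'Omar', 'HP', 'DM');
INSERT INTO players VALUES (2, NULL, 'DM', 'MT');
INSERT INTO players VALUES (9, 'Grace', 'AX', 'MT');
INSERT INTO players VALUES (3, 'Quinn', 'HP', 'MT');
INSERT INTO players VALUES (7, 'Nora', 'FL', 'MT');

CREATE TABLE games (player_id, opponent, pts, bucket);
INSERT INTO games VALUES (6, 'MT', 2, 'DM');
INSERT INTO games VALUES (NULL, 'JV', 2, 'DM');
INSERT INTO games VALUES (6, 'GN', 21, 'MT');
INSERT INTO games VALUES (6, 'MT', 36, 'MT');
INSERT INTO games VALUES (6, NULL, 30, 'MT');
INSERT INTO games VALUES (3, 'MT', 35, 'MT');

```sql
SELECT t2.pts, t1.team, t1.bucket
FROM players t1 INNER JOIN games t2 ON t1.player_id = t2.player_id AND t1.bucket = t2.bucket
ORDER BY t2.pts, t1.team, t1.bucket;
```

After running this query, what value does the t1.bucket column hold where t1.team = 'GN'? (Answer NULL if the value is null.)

MT

INNER JOIN keeps only pairs where the ON condition holds.
Matching on t1.player_id = t2.player_id AND t1.bucket = t2.bucket. A NULL in a compared column never satisfies the condition.
Matched pairs: 2.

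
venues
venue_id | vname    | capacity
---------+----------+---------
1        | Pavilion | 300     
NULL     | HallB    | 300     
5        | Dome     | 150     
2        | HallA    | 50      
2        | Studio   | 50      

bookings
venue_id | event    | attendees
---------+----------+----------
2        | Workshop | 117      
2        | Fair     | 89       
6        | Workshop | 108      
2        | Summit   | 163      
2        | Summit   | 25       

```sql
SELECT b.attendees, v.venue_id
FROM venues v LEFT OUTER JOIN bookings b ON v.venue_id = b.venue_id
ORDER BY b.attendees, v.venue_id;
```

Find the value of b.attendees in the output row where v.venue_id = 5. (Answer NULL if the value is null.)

LEFT JOIN keeps every row from `venues`; unmatched rows get NULL for `bookings`'s columns.
Matching on v.venue_id = b.venue_id. A NULL in a compared column never satisfies the condition.
- v row (venue_id=1): no match → kept, b columns NULL.
- v row (venue_id=NULL): no match → kept, b columns NULL.
- v row (venue_id=5): no match → kept, b columns NULL.
- v row (venue_id=2): matches 4 b row(s) → 4 output row(s).
- v row (venue_id=2): matches 4 b row(s) → 4 output row(s).

NULL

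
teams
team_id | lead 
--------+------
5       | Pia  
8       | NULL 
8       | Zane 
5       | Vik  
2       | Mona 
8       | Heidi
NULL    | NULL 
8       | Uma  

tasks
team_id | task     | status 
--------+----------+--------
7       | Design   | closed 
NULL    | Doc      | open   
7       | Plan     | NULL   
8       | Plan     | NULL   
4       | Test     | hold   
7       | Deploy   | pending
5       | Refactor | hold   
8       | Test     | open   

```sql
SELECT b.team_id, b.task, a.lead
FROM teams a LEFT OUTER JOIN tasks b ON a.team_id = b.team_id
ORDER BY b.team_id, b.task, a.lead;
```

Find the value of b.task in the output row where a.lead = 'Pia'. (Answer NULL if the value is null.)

Refactor

LEFT JOIN keeps every row from `teams`; unmatched rows get NULL for `tasks`'s columns.
Matching on a.team_id = b.team_id. A NULL in a compared column never satisfies the condition.
- a (team_id=5) pairs with 1 row(s) of b.
- a (team_id=8) pairs with 2 row(s) of b.
- a (team_id=8) pairs with 2 row(s) of b.
- a (team_id=5) pairs with 1 row(s) of b.
- a (team_id=2) has no partner → padded with NULL.
- a (team_id=8) pairs with 2 row(s) of b.
- a (team_id=NULL) has no partner → padded with NULL.
- a (team_id=8) pairs with 2 row(s) of b.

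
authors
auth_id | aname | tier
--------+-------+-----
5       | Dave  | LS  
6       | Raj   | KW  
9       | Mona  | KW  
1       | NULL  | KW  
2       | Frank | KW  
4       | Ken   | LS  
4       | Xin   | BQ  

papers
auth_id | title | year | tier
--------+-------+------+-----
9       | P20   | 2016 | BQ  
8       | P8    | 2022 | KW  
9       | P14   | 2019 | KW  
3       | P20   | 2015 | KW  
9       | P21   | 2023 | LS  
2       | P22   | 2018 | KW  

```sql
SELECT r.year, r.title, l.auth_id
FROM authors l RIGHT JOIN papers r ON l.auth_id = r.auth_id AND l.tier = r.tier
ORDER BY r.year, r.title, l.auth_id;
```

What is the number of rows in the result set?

RIGHT JOIN keeps every row from `papers`; unmatched rows get NULL for `authors`'s columns.
Matching on l.auth_id = r.auth_id AND l.tier = r.tier.
Matched pairs: 2; unmatched r rows kept: 4.
Total: 2 matched + 4 padded = 6 rows.

6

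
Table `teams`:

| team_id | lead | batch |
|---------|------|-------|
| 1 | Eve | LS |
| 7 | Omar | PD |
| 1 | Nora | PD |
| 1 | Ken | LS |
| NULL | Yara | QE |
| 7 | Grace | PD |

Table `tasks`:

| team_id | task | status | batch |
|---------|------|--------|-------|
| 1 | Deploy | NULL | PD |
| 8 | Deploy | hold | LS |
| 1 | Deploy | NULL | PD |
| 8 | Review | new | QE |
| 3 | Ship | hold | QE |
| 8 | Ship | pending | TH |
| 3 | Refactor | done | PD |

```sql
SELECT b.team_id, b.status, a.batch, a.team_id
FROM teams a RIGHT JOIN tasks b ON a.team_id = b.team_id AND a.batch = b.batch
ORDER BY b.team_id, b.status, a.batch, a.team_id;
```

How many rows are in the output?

7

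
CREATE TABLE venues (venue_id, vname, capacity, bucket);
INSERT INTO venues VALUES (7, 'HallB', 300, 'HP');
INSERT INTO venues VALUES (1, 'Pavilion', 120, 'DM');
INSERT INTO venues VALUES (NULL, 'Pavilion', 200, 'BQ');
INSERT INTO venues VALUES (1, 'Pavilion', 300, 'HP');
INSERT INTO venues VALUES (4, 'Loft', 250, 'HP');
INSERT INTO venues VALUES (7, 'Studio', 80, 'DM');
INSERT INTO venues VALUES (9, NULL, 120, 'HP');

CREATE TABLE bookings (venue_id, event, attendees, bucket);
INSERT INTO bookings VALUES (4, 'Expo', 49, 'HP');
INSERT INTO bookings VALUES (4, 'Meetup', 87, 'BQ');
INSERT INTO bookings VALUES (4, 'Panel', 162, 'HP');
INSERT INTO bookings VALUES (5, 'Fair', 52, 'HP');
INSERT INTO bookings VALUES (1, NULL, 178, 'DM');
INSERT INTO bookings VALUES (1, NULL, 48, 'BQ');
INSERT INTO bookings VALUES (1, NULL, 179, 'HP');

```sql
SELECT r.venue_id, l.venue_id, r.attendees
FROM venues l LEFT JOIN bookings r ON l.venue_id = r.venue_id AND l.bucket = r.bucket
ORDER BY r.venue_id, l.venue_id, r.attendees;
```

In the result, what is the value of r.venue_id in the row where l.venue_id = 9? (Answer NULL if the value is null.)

LEFT JOIN keeps every row from `venues`; unmatched rows get NULL for `bookings`'s columns.
Matching on l.venue_id = r.venue_id AND l.bucket = r.bucket. A NULL in a compared column never satisfies the condition.
- l[0] venue_id=7, bucket=HP → no match; kept with NULLs on the r side.
- l[1] venue_id=1, bucket=DM → 1 match(es) in r → 1 row(s).
- l[2] venue_id=NULL, bucket=BQ → no match; kept with NULLs on the r side.
- l[3] venue_id=1, bucket=HP → 1 match(es) in r → 1 row(s).
- l[4] venue_id=4, bucket=HP → 2 match(es) in r → 2 row(s).
- l[5] venue_id=7, bucket=DM → no match; kept with NULLs on the r side.
- l[6] venue_id=9, bucket=HP → no match; kept with NULLs on the r side.

NULL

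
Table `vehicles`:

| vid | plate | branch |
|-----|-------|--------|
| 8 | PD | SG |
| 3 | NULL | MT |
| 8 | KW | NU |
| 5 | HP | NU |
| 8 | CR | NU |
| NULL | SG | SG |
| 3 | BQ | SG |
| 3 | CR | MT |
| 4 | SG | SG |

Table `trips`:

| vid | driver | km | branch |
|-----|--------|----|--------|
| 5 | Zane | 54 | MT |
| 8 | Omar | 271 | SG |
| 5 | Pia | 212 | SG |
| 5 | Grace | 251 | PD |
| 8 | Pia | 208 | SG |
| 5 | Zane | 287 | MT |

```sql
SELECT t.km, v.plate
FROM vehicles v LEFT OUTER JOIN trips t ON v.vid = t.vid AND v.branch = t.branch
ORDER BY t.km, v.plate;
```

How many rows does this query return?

LEFT JOIN keeps every row from `vehicles`; unmatched rows get NULL for `trips`'s columns.
Matching on v.vid = t.vid AND v.branch = t.branch. A NULL in a compared column never satisfies the condition.
- v[0] vid=8, branch=SG → 2 match(es) in t → 2 row(s).
- v[1] vid=3, branch=MT → no match; kept with NULLs on the t side.
- v[2] vid=8, branch=NU → no match; kept with NULLs on the t side.
- v[3] vid=5, branch=NU → no match; kept with NULLs on the t side.
- v[4] vid=8, branch=NU → no match; kept with NULLs on the t side.
- v[5] vid=NULL, branch=SG → no match; kept with NULLs on the t side.
- v[6] vid=3, branch=SG → no match; kept with NULLs on the t side.
- v[7] vid=3, branch=MT → no match; kept with NULLs on the t side.
- v[8] vid=4, branch=SG → no match; kept with NULLs on the t side.
Total: 2 matched + 8 padded = 10 rows.

10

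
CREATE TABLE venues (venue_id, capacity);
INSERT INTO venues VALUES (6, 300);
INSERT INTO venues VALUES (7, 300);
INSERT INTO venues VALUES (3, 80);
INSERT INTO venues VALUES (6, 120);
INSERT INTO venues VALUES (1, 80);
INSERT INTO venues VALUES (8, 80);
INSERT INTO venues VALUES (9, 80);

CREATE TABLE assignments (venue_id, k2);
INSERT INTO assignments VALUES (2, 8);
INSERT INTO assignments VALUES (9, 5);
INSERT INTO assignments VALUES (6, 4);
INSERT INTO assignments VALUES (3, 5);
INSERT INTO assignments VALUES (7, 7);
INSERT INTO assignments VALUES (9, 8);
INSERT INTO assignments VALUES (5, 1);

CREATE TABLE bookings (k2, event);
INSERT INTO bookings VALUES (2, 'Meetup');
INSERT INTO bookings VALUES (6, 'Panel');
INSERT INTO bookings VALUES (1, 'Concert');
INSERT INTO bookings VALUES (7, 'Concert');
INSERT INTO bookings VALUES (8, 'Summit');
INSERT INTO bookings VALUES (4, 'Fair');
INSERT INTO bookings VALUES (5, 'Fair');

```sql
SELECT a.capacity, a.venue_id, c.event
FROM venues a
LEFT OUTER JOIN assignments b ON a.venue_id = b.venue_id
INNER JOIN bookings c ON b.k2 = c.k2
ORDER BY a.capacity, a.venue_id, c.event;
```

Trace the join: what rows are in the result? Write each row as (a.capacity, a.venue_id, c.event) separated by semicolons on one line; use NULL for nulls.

(80, 3, Fair); (80, 9, Fair); (80, 9, Summit); (120, 6, Fair); (300, 6, Fair); (300, 7, Concert)

Evaluate left to right. First `venues a LEFT JOIN assignments b` on venue_id: 8 row(s).
Then INNER JOIN `bookings c` on k2: keep only rows whose b.k2 appears in c.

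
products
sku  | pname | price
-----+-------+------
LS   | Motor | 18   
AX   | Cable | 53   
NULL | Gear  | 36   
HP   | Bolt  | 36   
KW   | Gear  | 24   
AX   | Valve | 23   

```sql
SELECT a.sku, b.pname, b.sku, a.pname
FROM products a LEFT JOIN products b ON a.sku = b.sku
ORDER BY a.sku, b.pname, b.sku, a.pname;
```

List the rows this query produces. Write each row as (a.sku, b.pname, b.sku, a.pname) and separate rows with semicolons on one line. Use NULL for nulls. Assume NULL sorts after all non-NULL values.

(AX, Cable, AX, Cable); (AX, Cable, AX, Valve); (AX, Valve, AX, Cable); (AX, Valve, AX, Valve); (HP, Bolt, HP, Bolt); (KW, Gear, KW, Gear); (LS, Motor, LS, Motor); (NULL, NULL, NULL, Gear)

LEFT JOIN keeps every row from `products a`; unmatched rows get NULL for `products b`'s columns.
Matching on a.sku = b.sku. A NULL in a compared column never satisfies the condition.
Matched pairs: 7; unmatched a rows kept: 1.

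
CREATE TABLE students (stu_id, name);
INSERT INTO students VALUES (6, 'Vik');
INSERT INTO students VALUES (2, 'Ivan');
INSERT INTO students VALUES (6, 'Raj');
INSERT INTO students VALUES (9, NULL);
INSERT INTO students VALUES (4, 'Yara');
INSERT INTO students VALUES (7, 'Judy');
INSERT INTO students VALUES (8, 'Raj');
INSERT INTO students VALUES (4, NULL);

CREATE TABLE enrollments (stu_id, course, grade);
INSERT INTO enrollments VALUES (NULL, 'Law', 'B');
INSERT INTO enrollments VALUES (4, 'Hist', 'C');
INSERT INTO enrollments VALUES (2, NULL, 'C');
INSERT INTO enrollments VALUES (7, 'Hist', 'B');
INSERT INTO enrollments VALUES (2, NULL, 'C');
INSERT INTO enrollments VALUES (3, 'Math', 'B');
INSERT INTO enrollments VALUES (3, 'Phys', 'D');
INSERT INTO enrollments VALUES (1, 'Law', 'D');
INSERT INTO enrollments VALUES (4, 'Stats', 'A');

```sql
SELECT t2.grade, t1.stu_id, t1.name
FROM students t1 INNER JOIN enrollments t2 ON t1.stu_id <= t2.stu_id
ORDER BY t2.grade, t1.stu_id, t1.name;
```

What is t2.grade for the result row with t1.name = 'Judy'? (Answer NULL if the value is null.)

INNER JOIN keeps only pairs where the ON condition holds.
Matching on t1.stu_id <= t2.stu_id. A NULL in a compared column never satisfies the condition.
- t1 row (stu_id=6): matches 1 t2 row(s) → 1 output row(s).
- t1 row (stu_id=2): matches 7 t2 row(s) → 7 output row(s).
- t1 row (stu_id=6): matches 1 t2 row(s) → 1 output row(s).
- t1 row (stu_id=9): no match → dropped.
- t1 row (stu_id=4): matches 3 t2 row(s) → 3 output row(s).
- t1 row (stu_id=7): matches 1 t2 row(s) → 1 output row(s).
- t1 row (stu_id=8): no match → dropped.
- t1 row (stu_id=4): matches 3 t2 row(s) → 3 output row(s).

B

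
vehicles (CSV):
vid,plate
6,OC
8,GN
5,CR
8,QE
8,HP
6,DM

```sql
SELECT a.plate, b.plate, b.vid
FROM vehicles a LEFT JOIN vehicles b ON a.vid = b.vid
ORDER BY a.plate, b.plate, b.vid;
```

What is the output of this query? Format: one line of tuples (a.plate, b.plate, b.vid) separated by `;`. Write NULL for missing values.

(CR, CR, 5); (DM, DM, 6); (DM, OC, 6); (GN, GN, 8); (GN, HP, 8); (GN, QE, 8); (HP, GN, 8); (HP, HP, 8); (HP, QE, 8); (OC, DM, 6); (OC, OC, 6); (QE, GN, 8); (QE, HP, 8); (QE, QE, 8)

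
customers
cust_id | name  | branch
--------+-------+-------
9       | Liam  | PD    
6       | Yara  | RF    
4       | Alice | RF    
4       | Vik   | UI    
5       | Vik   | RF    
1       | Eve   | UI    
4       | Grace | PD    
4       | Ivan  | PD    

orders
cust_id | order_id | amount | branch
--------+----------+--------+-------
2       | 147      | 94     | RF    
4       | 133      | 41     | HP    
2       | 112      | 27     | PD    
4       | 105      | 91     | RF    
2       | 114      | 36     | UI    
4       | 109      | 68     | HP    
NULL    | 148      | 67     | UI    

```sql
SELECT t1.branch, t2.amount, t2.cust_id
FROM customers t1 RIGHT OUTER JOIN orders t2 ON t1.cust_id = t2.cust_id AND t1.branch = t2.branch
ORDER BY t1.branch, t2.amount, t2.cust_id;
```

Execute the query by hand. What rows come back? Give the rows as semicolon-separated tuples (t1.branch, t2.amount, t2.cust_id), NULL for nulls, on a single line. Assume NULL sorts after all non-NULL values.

RIGHT JOIN keeps every row from `orders`; unmatched rows get NULL for `customers`'s columns.
Matching on t1.cust_id = t2.cust_id AND t1.branch = t2.branch. A NULL in a compared column never satisfies the condition.
Matched pairs: 1; unmatched t2 rows kept: 6.

(RF, 91, 4); (NULL, 27, 2); (NULL, 36, 2); (NULL, 41, 4); (NULL, 67, NULL); (NULL, 68, 4); (NULL, 94, 2)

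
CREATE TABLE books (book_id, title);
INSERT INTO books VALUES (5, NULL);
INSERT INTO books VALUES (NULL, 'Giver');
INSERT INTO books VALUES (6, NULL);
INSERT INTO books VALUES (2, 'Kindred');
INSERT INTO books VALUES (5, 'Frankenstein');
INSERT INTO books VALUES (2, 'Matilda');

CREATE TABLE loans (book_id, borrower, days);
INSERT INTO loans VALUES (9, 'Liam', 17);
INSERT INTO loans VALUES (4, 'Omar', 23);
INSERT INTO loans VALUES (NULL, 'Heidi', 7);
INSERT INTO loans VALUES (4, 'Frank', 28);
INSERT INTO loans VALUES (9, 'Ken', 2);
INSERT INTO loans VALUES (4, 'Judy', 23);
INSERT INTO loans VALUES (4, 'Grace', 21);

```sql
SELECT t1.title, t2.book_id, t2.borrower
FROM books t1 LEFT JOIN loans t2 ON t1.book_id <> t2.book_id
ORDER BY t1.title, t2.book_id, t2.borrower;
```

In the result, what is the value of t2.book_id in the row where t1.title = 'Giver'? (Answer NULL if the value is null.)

NULL

LEFT JOIN keeps every row from `books`; unmatched rows get NULL for `loans`'s columns.
Matching on t1.book_id <> t2.book_id. A NULL in a compared column never satisfies the condition.
- t1 (book_id=5) pairs with 6 row(s) of t2.
- t1 (book_id=NULL) has no partner → padded with NULL.
- t1 (book_id=6) pairs with 6 row(s) of t2.
- t1 (book_id=2) pairs with 6 row(s) of t2.
- t1 (book_id=5) pairs with 6 row(s) of t2.
- t1 (book_id=2) pairs with 6 row(s) of t2.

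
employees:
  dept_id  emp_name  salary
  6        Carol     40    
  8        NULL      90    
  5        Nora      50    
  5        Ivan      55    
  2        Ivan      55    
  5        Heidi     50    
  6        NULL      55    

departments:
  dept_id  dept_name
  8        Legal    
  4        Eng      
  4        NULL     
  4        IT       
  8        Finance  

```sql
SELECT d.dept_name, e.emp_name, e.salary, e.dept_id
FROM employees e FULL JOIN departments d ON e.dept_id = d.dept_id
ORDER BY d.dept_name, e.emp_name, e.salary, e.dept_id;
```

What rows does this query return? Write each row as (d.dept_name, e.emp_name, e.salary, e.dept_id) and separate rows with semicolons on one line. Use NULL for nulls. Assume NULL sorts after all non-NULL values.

(Eng, NULL, NULL, NULL); (Finance, NULL, 90, 8); (IT, NULL, NULL, NULL); (Legal, NULL, 90, 8); (NULL, Carol, 40, 6); (NULL, Heidi, 50, 5); (NULL, Ivan, 55, 2); (NULL, Ivan, 55, 5); (NULL, Nora, 50, 5); (NULL, NULL, 55, 6); (NULL, NULL, NULL, NULL)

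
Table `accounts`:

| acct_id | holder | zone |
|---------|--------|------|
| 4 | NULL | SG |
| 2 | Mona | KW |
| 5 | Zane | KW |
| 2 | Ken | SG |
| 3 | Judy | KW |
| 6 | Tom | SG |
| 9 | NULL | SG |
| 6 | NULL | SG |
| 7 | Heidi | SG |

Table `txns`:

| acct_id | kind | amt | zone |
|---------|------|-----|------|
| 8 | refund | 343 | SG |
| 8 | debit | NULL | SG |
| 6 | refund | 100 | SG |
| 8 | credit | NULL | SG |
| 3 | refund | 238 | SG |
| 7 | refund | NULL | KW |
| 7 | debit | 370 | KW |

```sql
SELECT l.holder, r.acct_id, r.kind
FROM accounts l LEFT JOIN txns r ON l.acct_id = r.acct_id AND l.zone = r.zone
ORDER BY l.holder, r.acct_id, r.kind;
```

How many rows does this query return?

LEFT JOIN keeps every row from `accounts`; unmatched rows get NULL for `txns`'s columns.
Matching on l.acct_id = r.acct_id AND l.zone = r.zone.
- acct_id=4, zone=SG: no r row matches, row kept with r columns NULL.
- acct_id=2, zone=KW: no r row matches, row kept with r columns NULL.
- acct_id=5, zone=KW: no r row matches, row kept with r columns NULL.
- acct_id=2, zone=SG: no r row matches, row kept with r columns NULL.
- acct_id=3, zone=KW: no r row matches, row kept with r columns NULL.
- acct_id=6, zone=SG: 1 matching r row(s), so 1 row(s) emitted.
- acct_id=9, zone=SG: no r row matches, row kept with r columns NULL.
- acct_id=6, zone=SG: 1 matching r row(s), so 1 row(s) emitted.
- acct_id=7, zone=SG: no r row matches, row kept with r columns NULL.
Total: 2 matched + 7 padded = 9 rows.

9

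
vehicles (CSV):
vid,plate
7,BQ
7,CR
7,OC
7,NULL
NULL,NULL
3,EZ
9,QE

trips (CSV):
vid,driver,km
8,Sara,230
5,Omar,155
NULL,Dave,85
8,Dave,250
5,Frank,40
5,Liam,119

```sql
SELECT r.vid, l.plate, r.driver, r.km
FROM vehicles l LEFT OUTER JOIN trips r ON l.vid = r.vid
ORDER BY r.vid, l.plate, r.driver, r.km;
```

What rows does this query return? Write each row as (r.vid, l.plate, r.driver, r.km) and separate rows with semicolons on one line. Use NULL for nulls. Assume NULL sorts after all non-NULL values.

LEFT JOIN keeps every row from `vehicles`; unmatched rows get NULL for `trips`'s columns.
Matching on l.vid = r.vid. A NULL in a compared column never satisfies the condition.
- l[0] vid=7 → no match; kept with NULLs on the r side.
- l[1] vid=7 → no match; kept with NULLs on the r side.
- l[2] vid=7 → no match; kept with NULLs on the r side.
- l[3] vid=7 → no match; kept with NULLs on the r side.
- l[4] vid=NULL → no match; kept with NULLs on the r side.
- l[5] vid=3 → no match; kept with NULLs on the r side.
- l[6] vid=9 → no match; kept with NULLs on the r side.
After projecting and ordering:
r.vid | l.plate | r.driver | r.km
NULL | BQ | NULL | NULL
NULL | CR | NULL | NULL
NULL | EZ | NULL | NULL
NULL | OC | NULL | NULL
NULL | QE | NULL | NULL
NULL | NULL | NULL | NULL
NULL | NULL | NULL | NULL

(NULL, BQ, NULL, NULL); (NULL, CR, NULL, NULL); (NULL, EZ, NULL, NULL); (NULL, OC, NULL, NULL); (NULL, QE, NULL, NULL); (NULL, NULL, NULL, NULL); (NULL, NULL, NULL, NULL)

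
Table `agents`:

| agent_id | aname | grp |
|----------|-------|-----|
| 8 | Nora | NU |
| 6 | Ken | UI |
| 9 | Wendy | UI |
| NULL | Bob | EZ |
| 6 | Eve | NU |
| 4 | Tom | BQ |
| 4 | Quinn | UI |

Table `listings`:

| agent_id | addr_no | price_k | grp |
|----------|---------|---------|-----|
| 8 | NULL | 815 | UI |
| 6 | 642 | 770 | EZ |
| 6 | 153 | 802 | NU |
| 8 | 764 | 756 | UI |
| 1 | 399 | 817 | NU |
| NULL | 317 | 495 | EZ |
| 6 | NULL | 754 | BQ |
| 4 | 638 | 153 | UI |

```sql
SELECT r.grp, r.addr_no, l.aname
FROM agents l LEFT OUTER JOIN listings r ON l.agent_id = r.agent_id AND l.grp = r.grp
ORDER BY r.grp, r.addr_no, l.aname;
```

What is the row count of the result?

7

LEFT JOIN keeps every row from `agents`; unmatched rows get NULL for `listings`'s columns.
Matching on l.agent_id = r.agent_id AND l.grp = r.grp. A NULL in a compared column never satisfies the condition.
- l[0] agent_id=8, grp=NU → no match; kept with NULLs on the r side.
- l[1] agent_id=6, grp=UI → no match; kept with NULLs on the r side.
- l[2] agent_id=9, grp=UI → no match; kept with NULLs on the r side.
- l[3] agent_id=NULL, grp=EZ → no match; kept with NULLs on the r side.
- l[4] agent_id=6, grp=NU → 1 match(es) in r → 1 row(s).
- l[5] agent_id=4, grp=BQ → no match; kept with NULLs on the r side.
- l[6] agent_id=4, grp=UI → 1 match(es) in r → 1 row(s).
Total: 2 matched + 5 padded = 7 rows.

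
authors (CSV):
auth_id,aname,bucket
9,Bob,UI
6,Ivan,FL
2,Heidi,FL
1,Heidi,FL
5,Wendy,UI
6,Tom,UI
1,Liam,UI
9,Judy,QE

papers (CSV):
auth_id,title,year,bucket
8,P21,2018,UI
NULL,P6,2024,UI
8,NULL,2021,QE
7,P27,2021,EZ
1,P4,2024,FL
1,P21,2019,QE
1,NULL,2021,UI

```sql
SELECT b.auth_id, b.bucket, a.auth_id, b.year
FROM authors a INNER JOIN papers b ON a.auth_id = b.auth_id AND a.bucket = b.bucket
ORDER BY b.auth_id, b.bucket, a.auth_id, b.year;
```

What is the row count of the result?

2

INNER JOIN keeps only pairs where the ON condition holds.
Matching on a.auth_id = b.auth_id AND a.bucket = b.bucket. A NULL in a compared column never satisfies the condition.
Matched pairs: 2.
Total: 2 rows.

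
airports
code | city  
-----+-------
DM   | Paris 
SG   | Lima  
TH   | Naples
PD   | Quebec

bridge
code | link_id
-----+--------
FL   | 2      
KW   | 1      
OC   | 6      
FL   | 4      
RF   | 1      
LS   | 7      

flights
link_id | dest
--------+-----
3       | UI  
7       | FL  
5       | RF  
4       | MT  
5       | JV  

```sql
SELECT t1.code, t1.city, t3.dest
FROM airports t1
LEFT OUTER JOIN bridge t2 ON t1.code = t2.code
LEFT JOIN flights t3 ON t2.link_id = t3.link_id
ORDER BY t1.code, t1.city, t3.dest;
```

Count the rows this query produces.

Joins associate left-to-right: airports LEFT JOIN bridge on code gives 4 intermediate row(s).
Then LEFT JOIN `flights t3` on link_id: each of those 4 rows is kept; rows whose t2.link_id has no match in t3 get NULL for t3's columns.
Result: 4 row(s).

4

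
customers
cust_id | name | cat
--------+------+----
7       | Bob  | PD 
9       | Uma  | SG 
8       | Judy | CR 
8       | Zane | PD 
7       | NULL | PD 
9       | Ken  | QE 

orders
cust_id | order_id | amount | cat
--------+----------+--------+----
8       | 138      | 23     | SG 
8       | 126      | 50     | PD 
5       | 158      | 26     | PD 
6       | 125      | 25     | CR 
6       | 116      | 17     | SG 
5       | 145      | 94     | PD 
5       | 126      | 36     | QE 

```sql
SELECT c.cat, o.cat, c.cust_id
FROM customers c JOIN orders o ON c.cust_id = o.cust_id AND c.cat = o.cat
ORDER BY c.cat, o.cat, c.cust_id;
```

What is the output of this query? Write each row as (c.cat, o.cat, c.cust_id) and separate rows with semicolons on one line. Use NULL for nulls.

INNER JOIN keeps only pairs where the ON condition holds.
Matching on c.cust_id = o.cust_id AND c.cat = o.cat.
- cust_id=7, cat=PD: no matching o row, dropped.
- cust_id=9, cat=SG: no matching o row, dropped.
- cust_id=8, cat=CR: no matching o row, dropped.
- cust_id=8, cat=PD: 1 matching o row(s), so 1 row(s) emitted.
- cust_id=7, cat=PD: no matching o row, dropped.
- cust_id=9, cat=QE: no matching o row, dropped.
After projecting and ordering:
c.cat | o.cat | c.cust_id
PD | PD | 8

(PD, PD, 8)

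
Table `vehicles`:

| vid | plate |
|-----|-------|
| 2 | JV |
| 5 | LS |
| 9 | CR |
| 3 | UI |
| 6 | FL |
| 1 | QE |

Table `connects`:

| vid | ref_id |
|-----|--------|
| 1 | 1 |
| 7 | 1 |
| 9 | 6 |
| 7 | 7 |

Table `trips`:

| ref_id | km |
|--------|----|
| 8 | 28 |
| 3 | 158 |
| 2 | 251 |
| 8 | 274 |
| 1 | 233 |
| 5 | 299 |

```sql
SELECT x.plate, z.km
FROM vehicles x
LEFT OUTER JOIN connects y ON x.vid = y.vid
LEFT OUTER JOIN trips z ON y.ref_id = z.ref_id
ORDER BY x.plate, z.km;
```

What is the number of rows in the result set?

6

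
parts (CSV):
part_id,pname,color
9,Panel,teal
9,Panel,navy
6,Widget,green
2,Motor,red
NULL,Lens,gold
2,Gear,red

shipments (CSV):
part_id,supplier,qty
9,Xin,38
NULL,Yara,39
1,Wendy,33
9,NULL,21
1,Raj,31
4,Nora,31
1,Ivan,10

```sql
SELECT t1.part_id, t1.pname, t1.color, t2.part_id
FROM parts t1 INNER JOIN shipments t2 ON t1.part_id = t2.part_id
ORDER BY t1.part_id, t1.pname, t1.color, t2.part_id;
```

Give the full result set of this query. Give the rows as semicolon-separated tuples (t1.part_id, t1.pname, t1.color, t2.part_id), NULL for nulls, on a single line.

INNER JOIN keeps only pairs where the ON condition holds.
Matching on t1.part_id = t2.part_id. A NULL in a compared column never satisfies the condition.
- part_id=9: 2 matching t2 row(s), so 2 row(s) emitted.
- part_id=9: 2 matching t2 row(s), so 2 row(s) emitted.
- part_id=6: no matching t2 row, dropped.
- part_id=2: no matching t2 row, dropped.
- part_id=NULL: no matching t2 row, dropped.
- part_id=2: no matching t2 row, dropped.
After projecting and ordering:
t1.part_id | t1.pname | t1.color | t2.part_id
9 | Panel | navy | 9
9 | Panel | navy | 9
9 | Panel | teal | 9
9 | Panel | teal | 9

(9, Panel, navy, 9); (9, Panel, navy, 9); (9, Panel, teal, 9); (9, Panel, teal, 9)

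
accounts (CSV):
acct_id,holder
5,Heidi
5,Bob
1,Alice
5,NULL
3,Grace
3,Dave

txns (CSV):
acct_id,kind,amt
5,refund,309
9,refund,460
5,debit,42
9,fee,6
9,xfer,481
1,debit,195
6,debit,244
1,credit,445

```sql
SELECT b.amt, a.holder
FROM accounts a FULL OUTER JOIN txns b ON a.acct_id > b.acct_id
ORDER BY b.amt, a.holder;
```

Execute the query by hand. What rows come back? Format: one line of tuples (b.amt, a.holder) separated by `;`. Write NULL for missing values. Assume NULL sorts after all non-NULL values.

(6, NULL); (42, NULL); (195, Bob); (195, Dave); (195, Grace); (195, Heidi); (195, NULL); (244, NULL); (309, NULL); (445, Bob); (445, Dave); (445, Grace); (445, Heidi); (445, NULL); (460, NULL); (481, NULL); (NULL, Alice)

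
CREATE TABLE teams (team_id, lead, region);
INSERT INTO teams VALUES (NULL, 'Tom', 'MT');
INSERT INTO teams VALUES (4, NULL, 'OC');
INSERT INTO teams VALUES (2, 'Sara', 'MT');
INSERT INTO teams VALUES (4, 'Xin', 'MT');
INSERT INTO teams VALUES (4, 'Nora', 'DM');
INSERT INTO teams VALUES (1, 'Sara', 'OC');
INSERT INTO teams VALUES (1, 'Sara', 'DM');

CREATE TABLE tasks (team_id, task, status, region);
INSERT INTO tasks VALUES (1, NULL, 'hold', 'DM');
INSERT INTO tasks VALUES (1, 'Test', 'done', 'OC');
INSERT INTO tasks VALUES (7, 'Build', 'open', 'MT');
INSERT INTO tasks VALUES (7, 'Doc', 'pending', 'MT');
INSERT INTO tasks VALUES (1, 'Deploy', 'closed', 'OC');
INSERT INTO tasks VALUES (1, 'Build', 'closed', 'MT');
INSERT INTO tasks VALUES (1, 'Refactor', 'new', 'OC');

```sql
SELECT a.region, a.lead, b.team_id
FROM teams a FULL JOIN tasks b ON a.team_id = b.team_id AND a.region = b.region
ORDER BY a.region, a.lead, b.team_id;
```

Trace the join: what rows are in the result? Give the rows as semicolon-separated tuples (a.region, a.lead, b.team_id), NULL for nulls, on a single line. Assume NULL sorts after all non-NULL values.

(DM, Nora, NULL); (DM, Sara, 1); (MT, Sara, NULL); (MT, Tom, NULL); (MT, Xin, NULL); (OC, Sara, 1); (OC, Sara, 1); (OC, Sara, 1); (OC, NULL, NULL); (NULL, NULL, 1); (NULL, NULL, 7); (NULL, NULL, 7)

FULL OUTER JOIN keeps every row from both sides; unmatched rows get NULL for the other side's columns.
Matching on a.team_id = b.team_id AND a.region = b.region. A NULL in a compared column never satisfies the condition.
- team_id=NULL, region=MT: no b row matches, row kept with b columns NULL.
- team_id=4, region=OC: no b row matches, row kept with b columns NULL.
- team_id=2, region=MT: no b row matches, row kept with b columns NULL.
- team_id=4, region=MT: no b row matches, row kept with b columns NULL.
- team_id=4, region=DM: no b row matches, row kept with b columns NULL.
- team_id=1, region=OC: 3 matching b row(s), so 3 row(s) emitted.
- team_id=1, region=DM: 1 matching b row(s), so 1 row(s) emitted.
- 3 b row(s) had no a match → kept, a columns NULL.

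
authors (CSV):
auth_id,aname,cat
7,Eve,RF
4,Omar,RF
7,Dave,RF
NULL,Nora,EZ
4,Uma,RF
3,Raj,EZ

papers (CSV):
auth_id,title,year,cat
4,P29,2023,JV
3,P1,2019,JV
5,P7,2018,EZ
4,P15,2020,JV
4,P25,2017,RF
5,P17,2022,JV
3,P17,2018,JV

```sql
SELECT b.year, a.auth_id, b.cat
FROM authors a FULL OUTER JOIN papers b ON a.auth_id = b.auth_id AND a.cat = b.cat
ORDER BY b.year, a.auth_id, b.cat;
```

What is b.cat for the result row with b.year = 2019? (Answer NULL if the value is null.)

JV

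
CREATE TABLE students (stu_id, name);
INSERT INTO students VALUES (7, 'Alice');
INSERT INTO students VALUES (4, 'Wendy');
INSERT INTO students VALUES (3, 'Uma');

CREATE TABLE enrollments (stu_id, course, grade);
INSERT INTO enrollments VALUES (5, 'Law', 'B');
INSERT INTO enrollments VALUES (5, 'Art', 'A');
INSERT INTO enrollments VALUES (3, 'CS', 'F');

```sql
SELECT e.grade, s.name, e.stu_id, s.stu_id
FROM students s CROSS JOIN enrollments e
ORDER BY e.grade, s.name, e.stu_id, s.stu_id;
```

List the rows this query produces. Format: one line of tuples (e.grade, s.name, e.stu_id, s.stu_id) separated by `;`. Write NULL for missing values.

CROSS JOIN pairs every row of `students` with every row of `enrollments`: 3 × 3 = 9 rows.
After projecting and ordering:
e.grade | s.name | e.stu_id | s.stu_id
A | Alice | 5 | 7
A | Uma | 5 | 3
A | Wendy | 5 | 4
B | Alice | 5 | 7
B | Uma | 5 | 3
B | Wendy | 5 | 4
F | Alice | 3 | 7
F | Uma | 3 | 3
F | Wendy | 3 | 4

(A, Alice, 5, 7); (A, Uma, 5, 3); (A, Wendy, 5, 4); (B, Alice, 5, 7); (B, Uma, 5, 3); (B, Wendy, 5, 4); (F, Alice, 3, 7); (F, Uma, 3, 3); (F, Wendy, 3, 4)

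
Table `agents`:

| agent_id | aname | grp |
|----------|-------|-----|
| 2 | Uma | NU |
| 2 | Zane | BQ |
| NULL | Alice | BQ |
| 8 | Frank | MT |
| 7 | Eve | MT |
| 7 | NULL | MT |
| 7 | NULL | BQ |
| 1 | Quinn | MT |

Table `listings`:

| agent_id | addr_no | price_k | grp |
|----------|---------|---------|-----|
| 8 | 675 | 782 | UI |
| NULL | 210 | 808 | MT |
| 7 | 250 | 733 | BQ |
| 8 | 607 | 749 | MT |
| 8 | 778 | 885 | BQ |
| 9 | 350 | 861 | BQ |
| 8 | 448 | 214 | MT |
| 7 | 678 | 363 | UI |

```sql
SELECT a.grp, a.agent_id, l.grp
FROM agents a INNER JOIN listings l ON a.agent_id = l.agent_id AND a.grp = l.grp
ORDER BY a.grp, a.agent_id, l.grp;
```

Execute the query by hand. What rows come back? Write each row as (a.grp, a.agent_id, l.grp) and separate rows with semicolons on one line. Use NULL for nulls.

(BQ, 7, BQ); (MT, 8, MT); (MT, 8, MT)

INNER JOIN keeps only pairs where the ON condition holds.
Matching on a.agent_id = l.agent_id AND a.grp = l.grp. A NULL in a compared column never satisfies the condition.
- a (agent_id=2, grp=NU) has no partner → excluded.
- a (agent_id=2, grp=BQ) has no partner → excluded.
- a (agent_id=NULL, grp=BQ) has no partner → excluded.
- a (agent_id=8, grp=MT) pairs with 2 row(s) of l.
- a (agent_id=7, grp=MT) has no partner → excluded.
- a (agent_id=7, grp=MT) has no partner → excluded.
- a (agent_id=7, grp=BQ) pairs with 1 row(s) of l.
- a (agent_id=1, grp=MT) has no partner → excluded.
After projecting and ordering:
a.grp | a.agent_id | l.grp
BQ | 7 | BQ
MT | 8 | MT
MT | 8 | MT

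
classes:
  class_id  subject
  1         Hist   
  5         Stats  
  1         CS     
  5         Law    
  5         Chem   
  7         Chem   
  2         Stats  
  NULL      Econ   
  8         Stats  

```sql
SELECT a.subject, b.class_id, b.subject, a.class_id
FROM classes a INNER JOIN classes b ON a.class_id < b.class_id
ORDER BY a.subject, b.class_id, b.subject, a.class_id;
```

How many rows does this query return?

24

INNER JOIN keeps only pairs where the ON condition holds.
Matching on a.class_id < b.class_id. A NULL in a compared column never satisfies the condition.
Matched pairs: 24.
Total: 24 rows.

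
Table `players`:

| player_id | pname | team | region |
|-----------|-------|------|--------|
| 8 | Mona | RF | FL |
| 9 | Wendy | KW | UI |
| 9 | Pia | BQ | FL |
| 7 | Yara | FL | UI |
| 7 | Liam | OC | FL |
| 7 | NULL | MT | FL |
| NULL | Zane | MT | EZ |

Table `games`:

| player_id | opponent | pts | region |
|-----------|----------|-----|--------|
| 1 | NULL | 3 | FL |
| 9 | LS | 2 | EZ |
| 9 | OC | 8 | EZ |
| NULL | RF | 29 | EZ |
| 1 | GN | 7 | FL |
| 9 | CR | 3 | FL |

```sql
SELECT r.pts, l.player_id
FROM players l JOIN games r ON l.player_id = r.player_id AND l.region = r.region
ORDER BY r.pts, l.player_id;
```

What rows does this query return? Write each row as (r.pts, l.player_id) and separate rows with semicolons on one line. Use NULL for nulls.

(3, 9)

INNER JOIN keeps only pairs where the ON condition holds.
Matching on l.player_id = r.player_id AND l.region = r.region. A NULL in a compared column never satisfies the condition.
- l (player_id=8, region=FL) has no partner → excluded.
- l (player_id=9, region=UI) has no partner → excluded.
- l (player_id=9, region=FL) pairs with 1 row(s) of r.
- l (player_id=7, region=UI) has no partner → excluded.
- l (player_id=7, region=FL) has no partner → excluded.
- l (player_id=7, region=FL) has no partner → excluded.
- l (player_id=NULL, region=EZ) has no partner → excluded.
After projecting and ordering:
r.pts | l.player_id
3 | 9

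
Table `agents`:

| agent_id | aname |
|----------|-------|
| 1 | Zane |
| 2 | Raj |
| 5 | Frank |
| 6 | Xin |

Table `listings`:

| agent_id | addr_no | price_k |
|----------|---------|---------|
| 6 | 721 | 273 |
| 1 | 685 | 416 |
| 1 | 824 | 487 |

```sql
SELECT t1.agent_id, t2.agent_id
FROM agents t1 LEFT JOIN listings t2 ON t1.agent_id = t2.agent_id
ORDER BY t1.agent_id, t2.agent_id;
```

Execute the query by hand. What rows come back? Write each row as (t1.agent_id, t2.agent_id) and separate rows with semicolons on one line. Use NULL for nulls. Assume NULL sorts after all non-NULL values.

(1, 1); (1, 1); (2, NULL); (5, NULL); (6, 6)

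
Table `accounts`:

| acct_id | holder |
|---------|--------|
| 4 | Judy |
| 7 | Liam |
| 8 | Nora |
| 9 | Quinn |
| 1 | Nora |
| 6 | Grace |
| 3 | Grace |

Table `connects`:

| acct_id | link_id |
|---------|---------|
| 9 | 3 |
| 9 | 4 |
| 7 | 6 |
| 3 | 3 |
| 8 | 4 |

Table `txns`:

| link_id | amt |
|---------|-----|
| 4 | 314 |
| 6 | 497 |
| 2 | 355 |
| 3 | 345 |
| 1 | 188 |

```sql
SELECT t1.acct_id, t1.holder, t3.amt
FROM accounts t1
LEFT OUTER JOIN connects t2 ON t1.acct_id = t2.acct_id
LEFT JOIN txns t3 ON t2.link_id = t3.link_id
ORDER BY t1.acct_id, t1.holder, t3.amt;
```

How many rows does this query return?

8

Joins associate left-to-right: accounts LEFT JOIN connects on acct_id gives 8 intermediate row(s).
Then LEFT JOIN `txns t3` on link_id: each of those 8 rows is kept; rows whose t2.link_id has no match in t3 get NULL for t3's columns.
Result: 8 row(s).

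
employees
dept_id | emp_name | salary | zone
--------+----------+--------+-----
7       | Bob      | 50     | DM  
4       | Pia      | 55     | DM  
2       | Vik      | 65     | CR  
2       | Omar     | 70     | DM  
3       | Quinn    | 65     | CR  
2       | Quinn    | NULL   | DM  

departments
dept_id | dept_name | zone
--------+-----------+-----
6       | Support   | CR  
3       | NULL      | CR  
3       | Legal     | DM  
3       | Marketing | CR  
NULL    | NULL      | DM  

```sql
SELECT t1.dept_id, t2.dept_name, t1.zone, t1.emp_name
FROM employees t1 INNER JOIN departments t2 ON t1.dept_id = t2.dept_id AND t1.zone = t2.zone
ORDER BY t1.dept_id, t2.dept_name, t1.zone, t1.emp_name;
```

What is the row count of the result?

2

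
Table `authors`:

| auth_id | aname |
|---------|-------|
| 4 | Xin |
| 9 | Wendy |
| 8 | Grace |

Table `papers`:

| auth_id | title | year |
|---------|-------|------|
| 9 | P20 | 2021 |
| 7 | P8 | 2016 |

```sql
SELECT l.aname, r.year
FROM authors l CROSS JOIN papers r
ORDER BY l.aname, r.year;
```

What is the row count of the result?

CROSS JOIN pairs every row of `authors` with every row of `papers`: 3 × 2 = 6 rows.

6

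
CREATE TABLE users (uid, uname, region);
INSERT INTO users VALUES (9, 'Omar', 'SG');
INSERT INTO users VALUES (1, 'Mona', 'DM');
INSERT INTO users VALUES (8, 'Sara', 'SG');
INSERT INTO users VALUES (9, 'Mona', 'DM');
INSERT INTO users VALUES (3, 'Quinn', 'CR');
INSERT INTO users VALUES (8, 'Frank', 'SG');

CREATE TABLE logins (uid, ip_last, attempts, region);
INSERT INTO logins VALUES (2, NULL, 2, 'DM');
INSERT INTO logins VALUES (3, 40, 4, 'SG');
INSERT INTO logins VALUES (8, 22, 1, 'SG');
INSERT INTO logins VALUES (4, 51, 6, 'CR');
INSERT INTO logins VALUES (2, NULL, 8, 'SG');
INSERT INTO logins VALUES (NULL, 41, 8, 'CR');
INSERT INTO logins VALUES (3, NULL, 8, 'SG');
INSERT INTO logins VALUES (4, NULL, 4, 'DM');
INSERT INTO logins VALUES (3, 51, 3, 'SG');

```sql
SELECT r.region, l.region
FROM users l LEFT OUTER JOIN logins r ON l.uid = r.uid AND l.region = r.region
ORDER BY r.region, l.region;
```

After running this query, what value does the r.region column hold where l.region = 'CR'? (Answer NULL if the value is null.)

NULL

LEFT JOIN keeps every row from `users`; unmatched rows get NULL for `logins`'s columns.
Matching on l.uid = r.uid AND l.region = r.region. A NULL in a compared column never satisfies the condition.
- l row (uid=9, region=SG): no match → kept, r columns NULL.
- l row (uid=1, region=DM): no match → kept, r columns NULL.
- l row (uid=8, region=SG): matches 1 r row(s) → 1 output row(s).
- l row (uid=9, region=DM): no match → kept, r columns NULL.
- l row (uid=3, region=CR): no match → kept, r columns NULL.
- l row (uid=8, region=SG): matches 1 r row(s) → 1 output row(s).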